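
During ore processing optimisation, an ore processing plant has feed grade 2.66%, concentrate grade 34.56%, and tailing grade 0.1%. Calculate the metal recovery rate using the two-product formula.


Using the two-product formula:
R = 100 * c * (f - t) / (f * (c - t))
Numerator = 100 * 34.56 * (2.66 - 0.1)
= 100 * 34.56 * 2.56
= 8847.36
Denominator = 2.66 * (34.56 - 0.1)
= 2.66 * 34.46
= 91.6636
R = 8847.36 / 91.6636
= 96.5199%

96.5199%


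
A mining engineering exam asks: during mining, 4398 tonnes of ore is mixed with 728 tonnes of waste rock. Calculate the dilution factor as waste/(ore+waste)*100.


14.2021%

Total material = ore + waste
= 4398 + 728 = 5126 tonnes
Dilution = waste / total * 100
= 728 / 5126 * 100
= 0.1420210691 * 100
= 14.2021%


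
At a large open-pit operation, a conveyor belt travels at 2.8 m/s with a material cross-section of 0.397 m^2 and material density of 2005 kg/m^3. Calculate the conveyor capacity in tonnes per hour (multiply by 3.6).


Volumetric flow = speed * area
= 2.8 * 0.397 = 1.1116 m^3/s
Mass flow = volumetric * density
= 1.1116 * 2005 = 2228.758 kg/s
Convert to t/h: multiply by 3.6
Capacity = 2228.758 * 3.6
= 8023.5288 t/h

8023.5288 t/h


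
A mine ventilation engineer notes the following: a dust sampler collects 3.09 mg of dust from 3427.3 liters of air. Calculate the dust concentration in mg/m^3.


0.9016 mg/m^3

Convert liters to m^3: 1 m^3 = 1000 L
Concentration = mass / volume * 1000
= 3.09 / 3427.3 * 1000
= 0.0009015843375 * 1000
= 0.9016 mg/m^3


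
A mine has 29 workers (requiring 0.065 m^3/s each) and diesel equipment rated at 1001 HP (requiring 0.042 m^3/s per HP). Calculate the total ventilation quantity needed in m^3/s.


43.927 m^3/s

Airflow for workers:
Q_people = 29 * 0.065 = 1.885 m^3/s
Airflow for diesel equipment:
Q_diesel = 1001 * 0.042 = 42.042 m^3/s
Total ventilation:
Q_total = 1.885 + 42.042
= 43.927 m^3/s


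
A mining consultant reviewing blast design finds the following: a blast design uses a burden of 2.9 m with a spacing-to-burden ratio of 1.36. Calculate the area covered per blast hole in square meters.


11.4376 m^2

First, find the spacing:
Spacing = burden * ratio = 2.9 * 1.36
= 3.944 m
Then, calculate the area:
Area = burden * spacing = 2.9 * 3.944
= 11.4376 m^2


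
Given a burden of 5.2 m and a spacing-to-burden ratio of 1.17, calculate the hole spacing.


Spacing = burden * ratio
= 5.2 * 1.17
= 6.084 m

6.084 m


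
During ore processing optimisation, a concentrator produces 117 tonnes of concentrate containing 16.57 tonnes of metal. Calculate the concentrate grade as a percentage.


Grade = (metal in concentrate / concentrate mass) * 100
= (16.57 / 117) * 100
= 0.1416239316 * 100
= 14.1624%

14.1624%


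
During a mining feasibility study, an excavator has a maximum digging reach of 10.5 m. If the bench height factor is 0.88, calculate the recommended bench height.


Bench height = reach * factor
= 10.5 * 0.88
= 9.24 m

9.24 m


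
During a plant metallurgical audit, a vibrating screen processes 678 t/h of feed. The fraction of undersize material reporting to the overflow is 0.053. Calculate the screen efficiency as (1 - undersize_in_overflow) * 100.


Screen efficiency = (1 - fraction of undersize in overflow) * 100
= (1 - 0.053) * 100
= 0.947 * 100
= 94.7%

94.7%


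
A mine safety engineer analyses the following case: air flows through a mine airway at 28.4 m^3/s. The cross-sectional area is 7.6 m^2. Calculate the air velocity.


3.7368 m/s

Velocity = flow rate / cross-sectional area
= 28.4 / 7.6
= 3.7368 m/s


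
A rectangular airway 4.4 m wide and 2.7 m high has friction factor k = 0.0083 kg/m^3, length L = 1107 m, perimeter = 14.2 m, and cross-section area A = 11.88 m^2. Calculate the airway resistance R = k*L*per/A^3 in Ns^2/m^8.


0.0778 Ns^2/m^8

Compute the numerator:
k * L * per = 0.0083 * 1107 * 14.2
= 130.47102
Compute the denominator:
A^3 = 11.88^3 = 1676.676672
Resistance:
R = 130.47102 / 1676.676672
= 0.0778 Ns^2/m^8


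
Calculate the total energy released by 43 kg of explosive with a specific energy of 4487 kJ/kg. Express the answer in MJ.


Energy = mass * specific_energy / 1000
= 43 * 4487 / 1000
= 192941 / 1000
= 192.941 MJ

192.941 MJ


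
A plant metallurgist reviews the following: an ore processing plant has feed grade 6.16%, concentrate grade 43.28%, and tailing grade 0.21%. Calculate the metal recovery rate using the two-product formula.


97.0619%

Using the two-product formula:
R = 100 * c * (f - t) / (f * (c - t))
Numerator = 100 * 43.28 * (6.16 - 0.21)
= 100 * 43.28 * 5.95
= 25751.6
Denominator = 6.16 * (43.28 - 0.21)
= 6.16 * 43.07
= 265.3112
R = 25751.6 / 265.3112
= 97.0619%


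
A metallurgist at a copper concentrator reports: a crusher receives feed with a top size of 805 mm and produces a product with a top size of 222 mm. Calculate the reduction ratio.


3.6261

Reduction ratio = feed size / product size
= 805 / 222
= 3.6261


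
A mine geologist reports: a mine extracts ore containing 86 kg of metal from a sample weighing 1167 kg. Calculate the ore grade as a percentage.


7.3693%

Ore grade = (metal mass / ore mass) * 100
= (86 / 1167) * 100
= 0.07369323051 * 100
= 7.3693%


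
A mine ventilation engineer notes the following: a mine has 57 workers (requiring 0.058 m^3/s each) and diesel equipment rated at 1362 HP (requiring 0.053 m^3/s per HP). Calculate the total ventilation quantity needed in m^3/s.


75.492 m^3/s

Airflow for workers:
Q_people = 57 * 0.058 = 3.306 m^3/s
Airflow for diesel equipment:
Q_diesel = 1362 * 0.053 = 72.186 m^3/s
Total ventilation:
Q_total = 3.306 + 72.186
= 75.492 m^3/s


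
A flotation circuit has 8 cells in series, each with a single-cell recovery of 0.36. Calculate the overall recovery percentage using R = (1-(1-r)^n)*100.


Complement of single-cell recovery:
1 - r = 1 - 0.36 = 0.64
Raise to power n:
(1 - r)^8 = 0.64^8 = 0.02814749767
Overall recovery:
R = (1 - 0.02814749767) * 100
= 97.1853%

97.1853%


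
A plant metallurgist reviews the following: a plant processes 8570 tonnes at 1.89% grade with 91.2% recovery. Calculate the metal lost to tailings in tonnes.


Total metal in feed:
= 8570 * 1.89 / 100 = 161.973 tonnes
Metal recovered:
= 161.973 * 91.2 / 100 = 147.719376 tonnes
Metal lost to tailings:
= 161.973 - 147.719376
= 14.2536 tonnes

14.2536 tonnes


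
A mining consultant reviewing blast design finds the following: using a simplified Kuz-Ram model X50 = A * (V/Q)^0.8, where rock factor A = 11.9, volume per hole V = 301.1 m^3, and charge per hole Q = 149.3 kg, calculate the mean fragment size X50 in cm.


Compute V/Q:
V/Q = 301.1 / 149.3 = 2.016744809
Raise to the power 0.8:
(V/Q)^0.8 = 2.016744809^0.8 = 1.752753158
Multiply by A:
X50 = 11.9 * 1.752753158
= 20.8578 cm

20.8578 cm


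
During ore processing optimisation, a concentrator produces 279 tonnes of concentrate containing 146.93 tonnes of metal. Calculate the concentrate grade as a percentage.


Grade = (metal in concentrate / concentrate mass) * 100
= (146.93 / 279) * 100
= 0.5266308244 * 100
= 52.6631%

52.6631%


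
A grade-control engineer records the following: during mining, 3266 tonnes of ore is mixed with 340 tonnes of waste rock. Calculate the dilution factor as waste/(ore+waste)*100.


Total material = ore + waste
= 3266 + 340 = 3606 tonnes
Dilution = waste / total * 100
= 340 / 3606 * 100
= 0.09428729895 * 100
= 9.4287%

9.4287%


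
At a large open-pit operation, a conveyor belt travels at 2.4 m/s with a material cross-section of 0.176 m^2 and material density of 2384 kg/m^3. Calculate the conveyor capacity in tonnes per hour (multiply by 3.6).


3625.2058 t/h

Volumetric flow = speed * area
= 2.4 * 0.176 = 0.4224 m^3/s
Mass flow = volumetric * density
= 0.4224 * 2384 = 1007.0016 kg/s
Convert to t/h: multiply by 3.6
Capacity = 1007.0016 * 3.6
= 3625.2058 t/h


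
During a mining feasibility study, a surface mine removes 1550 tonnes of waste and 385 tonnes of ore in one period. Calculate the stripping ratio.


Stripping ratio = waste tonnage / ore tonnage
= 1550 / 385
= 4.026

4.026


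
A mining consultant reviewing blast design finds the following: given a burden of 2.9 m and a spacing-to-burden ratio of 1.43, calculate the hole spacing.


4.147 m

Spacing = burden * ratio
= 2.9 * 1.43
= 4.147 m


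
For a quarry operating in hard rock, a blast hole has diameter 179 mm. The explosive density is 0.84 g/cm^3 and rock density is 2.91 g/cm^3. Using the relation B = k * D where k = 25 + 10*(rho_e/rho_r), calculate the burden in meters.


4.9917 m

First, compute k:
rho_e / rho_r = 0.84 / 2.91 = 0.2886597938
k = 25 + 10 * 0.2886597938 = 27.88659794
Then, compute burden:
B = k * D / 1000 = 27.88659794 * 179 / 1000
= 4991.701031 / 1000
= 4.9917 m


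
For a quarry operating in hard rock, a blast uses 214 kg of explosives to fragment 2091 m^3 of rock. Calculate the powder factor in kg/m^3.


Powder factor = explosive mass / rock volume
= 214 / 2091
= 0.1023 kg/m^3

0.1023 kg/m^3


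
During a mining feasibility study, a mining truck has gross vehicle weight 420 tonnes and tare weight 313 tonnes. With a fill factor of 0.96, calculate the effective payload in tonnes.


Maximum payload = gross - tare
= 420 - 313 = 107 tonnes
Effective payload = max payload * fill factor
= 107 * 0.96
= 102.72 tonnes

102.72 tonnes


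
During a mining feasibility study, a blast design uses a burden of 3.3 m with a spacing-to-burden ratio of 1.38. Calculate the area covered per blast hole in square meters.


First, find the spacing:
Spacing = burden * ratio = 3.3 * 1.38
= 4.554 m
Then, calculate the area:
Area = burden * spacing = 3.3 * 4.554
= 15.0282 m^2

15.0282 m^2


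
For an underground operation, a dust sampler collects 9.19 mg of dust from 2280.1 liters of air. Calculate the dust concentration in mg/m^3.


4.0305 mg/m^3

Convert liters to m^3: 1 m^3 = 1000 L
Concentration = mass / volume * 1000
= 9.19 / 2280.1 * 1000
= 0.004030524977 * 1000
= 4.0305 mg/m^3


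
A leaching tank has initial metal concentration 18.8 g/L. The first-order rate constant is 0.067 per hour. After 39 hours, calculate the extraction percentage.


92.6686%

Compute the exponent:
-k * t = -0.067 * 39 = -2.613
Remaining concentration:
C = 18.8 * exp(-2.613)
= 18.8 * 0.07331427071
= 1.378308289 g/L
Extracted = 18.8 - 1.378308289 = 17.42169171 g/L
Extraction % = 17.42169171 / 18.8 * 100
= 92.6686%


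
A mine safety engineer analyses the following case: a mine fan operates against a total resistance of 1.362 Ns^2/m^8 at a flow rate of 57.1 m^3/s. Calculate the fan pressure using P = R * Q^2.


Compute Q^2:
Q^2 = 57.1^2 = 3260.41
Compute pressure:
P = R * Q^2 = 1.362 * 3260.41
= 4440.6784 Pa

4440.6784 Pa


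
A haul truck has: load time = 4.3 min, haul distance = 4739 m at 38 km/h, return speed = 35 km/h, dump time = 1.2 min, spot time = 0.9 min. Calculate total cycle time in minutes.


22.0066 min

Convert haul speed to m/min: 38 * 1000/60 = 633.3333333 m/min
Haul time = 4739 / 633.3333333 = 7.482631579 min
Convert return speed to m/min: 35 * 1000/60 = 583.3333333 m/min
Return time = 4739 / 583.3333333 = 8.124 min
Total cycle time:
= 4.3 + 7.482631579 + 1.2 + 8.124 + 0.9
= 22.0066 min


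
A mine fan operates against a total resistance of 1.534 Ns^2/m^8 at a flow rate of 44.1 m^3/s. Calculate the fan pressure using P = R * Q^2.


Compute Q^2:
Q^2 = 44.1^2 = 1944.81
Compute pressure:
P = R * Q^2 = 1.534 * 1944.81
= 2983.3385 Pa

2983.3385 Pa


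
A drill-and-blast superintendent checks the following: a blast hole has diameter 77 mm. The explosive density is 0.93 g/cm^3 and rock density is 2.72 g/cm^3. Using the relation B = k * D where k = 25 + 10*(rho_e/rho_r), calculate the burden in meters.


First, compute k:
rho_e / rho_r = 0.93 / 2.72 = 0.3419117647
k = 25 + 10 * 0.3419117647 = 28.41911765
Then, compute burden:
B = k * D / 1000 = 28.41911765 * 77 / 1000
= 2188.272059 / 1000
= 2.1883 m

2.1883 m


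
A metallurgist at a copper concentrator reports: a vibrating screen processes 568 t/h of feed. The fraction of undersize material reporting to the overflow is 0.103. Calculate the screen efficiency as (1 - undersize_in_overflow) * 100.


89.7%

Screen efficiency = (1 - fraction of undersize in overflow) * 100
= (1 - 0.103) * 100
= 0.897 * 100
= 89.7%


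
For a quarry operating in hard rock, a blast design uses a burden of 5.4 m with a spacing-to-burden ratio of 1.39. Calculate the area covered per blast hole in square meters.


40.5324 m^2

First, find the spacing:
Spacing = burden * ratio = 5.4 * 1.39
= 7.506 m
Then, calculate the area:
Area = burden * spacing = 5.4 * 7.506
= 40.5324 m^2


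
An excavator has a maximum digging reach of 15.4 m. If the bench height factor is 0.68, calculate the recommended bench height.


10.472 m

Bench height = reach * factor
= 15.4 * 0.68
= 10.472 m


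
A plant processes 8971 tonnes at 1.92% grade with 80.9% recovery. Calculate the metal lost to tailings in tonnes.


Total metal in feed:
= 8971 * 1.92 / 100 = 172.2432 tonnes
Metal recovered:
= 172.2432 * 80.9 / 100 = 139.3447488 tonnes
Metal lost to tailings:
= 172.2432 - 139.3447488
= 32.8985 tonnes

32.8985 tonnes


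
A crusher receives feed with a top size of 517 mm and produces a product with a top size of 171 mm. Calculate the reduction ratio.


3.0234

Reduction ratio = feed size / product size
= 517 / 171
= 3.0234


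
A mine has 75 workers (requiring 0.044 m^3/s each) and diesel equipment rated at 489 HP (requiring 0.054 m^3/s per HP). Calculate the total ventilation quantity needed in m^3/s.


Airflow for workers:
Q_people = 75 * 0.044 = 3.3 m^3/s
Airflow for diesel equipment:
Q_diesel = 489 * 0.054 = 26.406 m^3/s
Total ventilation:
Q_total = 3.3 + 26.406
= 29.706 m^3/s

29.706 m^3/s


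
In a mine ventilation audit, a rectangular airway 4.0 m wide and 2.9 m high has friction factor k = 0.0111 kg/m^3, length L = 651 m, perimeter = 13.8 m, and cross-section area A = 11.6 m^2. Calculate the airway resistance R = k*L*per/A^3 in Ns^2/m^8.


0.0639 Ns^2/m^8

Compute the numerator:
k * L * per = 0.0111 * 651 * 13.8
= 99.72018
Compute the denominator:
A^3 = 11.6^3 = 1560.896
Resistance:
R = 99.72018 / 1560.896
= 0.0639 Ns^2/m^8


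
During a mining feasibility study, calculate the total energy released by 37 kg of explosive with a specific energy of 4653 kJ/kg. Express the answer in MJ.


172.161 MJ

Energy = mass * specific_energy / 1000
= 37 * 4653 / 1000
= 172161 / 1000
= 172.161 MJ


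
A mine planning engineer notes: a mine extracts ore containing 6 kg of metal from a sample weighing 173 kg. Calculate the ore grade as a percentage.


3.4682%

Ore grade = (metal mass / ore mass) * 100
= (6 / 173) * 100
= 0.03468208092 * 100
= 3.4682%


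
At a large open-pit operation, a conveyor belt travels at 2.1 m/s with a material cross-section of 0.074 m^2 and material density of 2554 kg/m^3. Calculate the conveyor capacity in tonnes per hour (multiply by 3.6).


1428.8098 t/h

Volumetric flow = speed * area
= 2.1 * 0.074 = 0.1554 m^3/s
Mass flow = volumetric * density
= 0.1554 * 2554 = 396.8916 kg/s
Convert to t/h: multiply by 3.6
Capacity = 396.8916 * 3.6
= 1428.8098 t/h


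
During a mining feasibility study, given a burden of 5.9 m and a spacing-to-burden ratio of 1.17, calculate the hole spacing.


Spacing = burden * ratio
= 5.9 * 1.17
= 6.903 m

6.903 m


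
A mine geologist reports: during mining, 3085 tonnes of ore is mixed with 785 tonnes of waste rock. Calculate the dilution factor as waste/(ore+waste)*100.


20.2842%

Total material = ore + waste
= 3085 + 785 = 3870 tonnes
Dilution = waste / total * 100
= 785 / 3870 * 100
= 0.2028423773 * 100
= 20.2842%


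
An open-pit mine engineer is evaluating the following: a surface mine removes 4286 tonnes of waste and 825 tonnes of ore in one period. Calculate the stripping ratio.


Stripping ratio = waste tonnage / ore tonnage
= 4286 / 825
= 5.1952

5.1952


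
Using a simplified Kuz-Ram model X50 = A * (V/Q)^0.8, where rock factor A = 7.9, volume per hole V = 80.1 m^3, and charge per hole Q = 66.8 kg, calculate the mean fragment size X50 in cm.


9.1351 cm

Compute V/Q:
V/Q = 80.1 / 66.8 = 1.199101796
Raise to the power 0.8:
(V/Q)^0.8 = 1.199101796^0.8 = 1.15633812
Multiply by A:
X50 = 7.9 * 1.15633812
= 9.1351 cm


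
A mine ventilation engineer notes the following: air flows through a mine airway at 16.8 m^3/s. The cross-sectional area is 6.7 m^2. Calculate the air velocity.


2.5075 m/s

Velocity = flow rate / cross-sectional area
= 16.8 / 6.7
= 2.5075 m/s


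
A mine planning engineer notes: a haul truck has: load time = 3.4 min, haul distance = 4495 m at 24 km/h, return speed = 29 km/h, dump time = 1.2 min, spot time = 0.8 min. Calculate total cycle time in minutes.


25.9375 min

Convert haul speed to m/min: 24 * 1000/60 = 400 m/min
Haul time = 4495 / 400 = 11.2375 min
Convert return speed to m/min: 29 * 1000/60 = 483.3333333 m/min
Return time = 4495 / 483.3333333 = 9.3 min
Total cycle time:
= 3.4 + 11.2375 + 1.2 + 9.3 + 0.8
= 25.9375 min


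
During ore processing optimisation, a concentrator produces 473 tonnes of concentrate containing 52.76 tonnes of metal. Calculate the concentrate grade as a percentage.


Grade = (metal in concentrate / concentrate mass) * 100
= (52.76 / 473) * 100
= 0.1115433404 * 100
= 11.1543%

11.1543%


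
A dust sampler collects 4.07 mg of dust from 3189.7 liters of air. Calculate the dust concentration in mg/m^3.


1.276 mg/m^3

Convert liters to m^3: 1 m^3 = 1000 L
Concentration = mass / volume * 1000
= 4.07 / 3189.7 * 1000
= 0.001275982067 * 1000
= 1.276 mg/m^3


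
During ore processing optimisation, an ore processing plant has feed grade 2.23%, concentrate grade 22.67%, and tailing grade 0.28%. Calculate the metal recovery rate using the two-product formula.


88.5375%

Using the two-product formula:
R = 100 * c * (f - t) / (f * (c - t))
Numerator = 100 * 22.67 * (2.23 - 0.28)
= 100 * 22.67 * 1.95
= 4420.65
Denominator = 2.23 * (22.67 - 0.28)
= 2.23 * 22.39
= 49.9297
R = 4420.65 / 49.9297
= 88.5375%


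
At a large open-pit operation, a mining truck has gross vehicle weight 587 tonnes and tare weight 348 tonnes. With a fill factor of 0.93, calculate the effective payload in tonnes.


Maximum payload = gross - tare
= 587 - 348 = 239 tonnes
Effective payload = max payload * fill factor
= 239 * 0.93
= 222.27 tonnes

222.27 tonnes


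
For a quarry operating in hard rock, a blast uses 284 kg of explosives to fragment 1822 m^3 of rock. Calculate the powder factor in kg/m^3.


0.1559 kg/m^3

Powder factor = explosive mass / rock volume
= 284 / 1822
= 0.1559 kg/m^3


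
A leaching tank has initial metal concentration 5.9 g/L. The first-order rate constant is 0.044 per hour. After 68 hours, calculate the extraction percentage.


Compute the exponent:
-k * t = -0.044 * 68 = -2.992
Remaining concentration:
C = 5.9 * exp(-2.992)
= 5.9 * 0.05018696236
= 0.2961030779 g/L
Extracted = 5.9 - 0.2961030779 = 5.603896922 g/L
Extraction % = 5.603896922 / 5.9 * 100
= 94.9813%

94.9813%


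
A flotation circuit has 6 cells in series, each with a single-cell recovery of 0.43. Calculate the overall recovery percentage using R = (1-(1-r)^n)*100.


Complement of single-cell recovery:
1 - r = 1 - 0.43 = 0.57
Raise to power n:
(1 - r)^6 = 0.57^6 = 0.03429644725
Overall recovery:
R = (1 - 0.03429644725) * 100
= 96.5704%

96.5704%


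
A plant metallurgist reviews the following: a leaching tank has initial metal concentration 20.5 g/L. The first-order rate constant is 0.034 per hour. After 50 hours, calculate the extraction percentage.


81.7316%

Compute the exponent:
-k * t = -0.034 * 50 = -1.7
Remaining concentration:
C = 20.5 * exp(-1.7)
= 20.5 * 0.1826835241
= 3.745012243 g/L
Extracted = 20.5 - 3.745012243 = 16.75498776 g/L
Extraction % = 16.75498776 / 20.5 * 100
= 81.7316%


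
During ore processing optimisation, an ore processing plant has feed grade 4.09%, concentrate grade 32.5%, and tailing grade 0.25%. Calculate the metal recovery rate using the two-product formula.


Using the two-product formula:
R = 100 * c * (f - t) / (f * (c - t))
Numerator = 100 * 32.5 * (4.09 - 0.25)
= 100 * 32.5 * 3.84
= 12480.0
Denominator = 4.09 * (32.5 - 0.25)
= 4.09 * 32.25
= 131.9025
R = 12480.0 / 131.9025
= 94.6153%

94.6153%


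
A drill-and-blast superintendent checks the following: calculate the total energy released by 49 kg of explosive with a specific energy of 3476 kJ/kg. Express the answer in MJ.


170.324 MJ

Energy = mass * specific_energy / 1000
= 49 * 3476 / 1000
= 170324 / 1000
= 170.324 MJ


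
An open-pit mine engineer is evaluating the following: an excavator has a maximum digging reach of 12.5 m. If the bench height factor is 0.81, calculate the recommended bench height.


Bench height = reach * factor
= 12.5 * 0.81
= 10.125 m

10.125 m


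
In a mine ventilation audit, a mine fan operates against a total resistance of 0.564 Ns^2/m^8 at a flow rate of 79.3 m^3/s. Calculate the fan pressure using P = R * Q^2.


Compute Q^2:
Q^2 = 79.3^2 = 6288.49
Compute pressure:
P = R * Q^2 = 0.564 * 6288.49
= 3546.7084 Pa

3546.7084 Pa


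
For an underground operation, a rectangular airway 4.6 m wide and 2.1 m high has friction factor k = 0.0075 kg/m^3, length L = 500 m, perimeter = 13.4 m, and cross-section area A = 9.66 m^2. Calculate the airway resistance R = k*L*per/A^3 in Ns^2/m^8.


Compute the numerator:
k * L * per = 0.0075 * 500 * 13.4
= 50.25
Compute the denominator:
A^3 = 9.66^3 = 901.428696
Resistance:
R = 50.25 / 901.428696
= 0.0557 Ns^2/m^8

0.0557 Ns^2/m^8


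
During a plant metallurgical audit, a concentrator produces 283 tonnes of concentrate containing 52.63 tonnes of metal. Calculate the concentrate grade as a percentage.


18.5972%

Grade = (metal in concentrate / concentrate mass) * 100
= (52.63 / 283) * 100
= 0.1859717314 * 100
= 18.5972%


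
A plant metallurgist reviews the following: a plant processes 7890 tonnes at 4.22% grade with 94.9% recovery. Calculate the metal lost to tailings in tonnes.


16.9809 tonnes

Total metal in feed:
= 7890 * 4.22 / 100 = 332.958 tonnes
Metal recovered:
= 332.958 * 94.9 / 100 = 315.977142 tonnes
Metal lost to tailings:
= 332.958 - 315.977142
= 16.9809 tonnes


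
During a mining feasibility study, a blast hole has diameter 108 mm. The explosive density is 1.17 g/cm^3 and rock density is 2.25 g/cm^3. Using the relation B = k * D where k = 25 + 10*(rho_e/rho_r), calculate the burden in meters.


3.2616 m

First, compute k:
rho_e / rho_r = 1.17 / 2.25 = 0.52
k = 25 + 10 * 0.52 = 30.2
Then, compute burden:
B = k * D / 1000 = 30.2 * 108 / 1000
= 3261.6 / 1000
= 3.2616 m


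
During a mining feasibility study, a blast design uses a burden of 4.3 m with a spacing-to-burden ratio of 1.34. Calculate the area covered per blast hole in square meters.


First, find the spacing:
Spacing = burden * ratio = 4.3 * 1.34
= 5.762 m
Then, calculate the area:
Area = burden * spacing = 4.3 * 5.762
= 24.7766 m^2

24.7766 m^2


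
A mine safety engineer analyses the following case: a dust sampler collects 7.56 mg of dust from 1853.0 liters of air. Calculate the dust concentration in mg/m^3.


4.0799 mg/m^3

Convert liters to m^3: 1 m^3 = 1000 L
Concentration = mass / volume * 1000
= 7.56 / 1853.0 * 1000
= 0.00407987048 * 1000
= 4.0799 mg/m^3


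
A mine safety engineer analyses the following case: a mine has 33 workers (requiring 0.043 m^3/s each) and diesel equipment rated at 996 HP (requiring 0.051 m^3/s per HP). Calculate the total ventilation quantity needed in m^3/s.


Airflow for workers:
Q_people = 33 * 0.043 = 1.419 m^3/s
Airflow for diesel equipment:
Q_diesel = 996 * 0.051 = 50.796 m^3/s
Total ventilation:
Q_total = 1.419 + 50.796
= 52.215 m^3/s

52.215 m^3/s


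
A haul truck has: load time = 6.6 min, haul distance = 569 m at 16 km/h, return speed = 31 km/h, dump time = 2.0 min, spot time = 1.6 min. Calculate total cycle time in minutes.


Convert haul speed to m/min: 16 * 1000/60 = 266.6666667 m/min
Haul time = 569 / 266.6666667 = 2.13375 min
Convert return speed to m/min: 31 * 1000/60 = 516.6666667 m/min
Return time = 569 / 516.6666667 = 1.101290323 min
Total cycle time:
= 6.6 + 2.13375 + 2.0 + 1.101290323 + 1.6
= 13.435 min

13.435 min


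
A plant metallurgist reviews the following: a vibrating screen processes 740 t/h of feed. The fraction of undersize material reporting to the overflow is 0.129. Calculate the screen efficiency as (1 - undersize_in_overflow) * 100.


Screen efficiency = (1 - fraction of undersize in overflow) * 100
= (1 - 0.129) * 100
= 0.871 * 100
= 87.1%

87.1%


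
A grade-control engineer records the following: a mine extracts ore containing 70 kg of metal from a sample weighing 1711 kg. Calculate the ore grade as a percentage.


4.0912%

Ore grade = (metal mass / ore mass) * 100
= (70 / 1711) * 100
= 0.04091174752 * 100
= 4.0912%


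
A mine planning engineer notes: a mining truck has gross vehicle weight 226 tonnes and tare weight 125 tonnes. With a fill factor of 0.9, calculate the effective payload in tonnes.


90.9 tonnes

Maximum payload = gross - tare
= 226 - 125 = 101 tonnes
Effective payload = max payload * fill factor
= 101 * 0.9
= 90.9 tonnes


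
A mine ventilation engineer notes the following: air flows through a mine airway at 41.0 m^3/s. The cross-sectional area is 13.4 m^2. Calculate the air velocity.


3.0597 m/s

Velocity = flow rate / cross-sectional area
= 41.0 / 13.4
= 3.0597 m/s


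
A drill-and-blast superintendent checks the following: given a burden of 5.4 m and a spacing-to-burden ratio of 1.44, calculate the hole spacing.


Spacing = burden * ratio
= 5.4 * 1.44
= 7.776 m

7.776 m


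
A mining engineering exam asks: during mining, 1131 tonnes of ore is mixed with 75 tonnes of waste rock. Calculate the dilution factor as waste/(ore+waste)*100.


Total material = ore + waste
= 1131 + 75 = 1206 tonnes
Dilution = waste / total * 100
= 75 / 1206 * 100
= 0.06218905473 * 100
= 6.2189%

6.2189%


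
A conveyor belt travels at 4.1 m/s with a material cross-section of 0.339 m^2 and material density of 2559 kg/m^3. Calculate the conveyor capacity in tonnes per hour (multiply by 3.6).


Volumetric flow = speed * area
= 4.1 * 0.339 = 1.3899 m^3/s
Mass flow = volumetric * density
= 1.3899 * 2559 = 3556.7541 kg/s
Convert to t/h: multiply by 3.6
Capacity = 3556.7541 * 3.6
= 12804.3148 t/h

12804.3148 t/h


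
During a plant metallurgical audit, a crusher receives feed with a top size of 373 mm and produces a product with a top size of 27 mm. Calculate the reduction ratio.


13.8148

Reduction ratio = feed size / product size
= 373 / 27
= 13.8148


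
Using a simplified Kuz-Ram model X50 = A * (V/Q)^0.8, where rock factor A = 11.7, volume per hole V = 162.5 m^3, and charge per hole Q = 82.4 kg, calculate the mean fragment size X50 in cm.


20.1431 cm

Compute V/Q:
V/Q = 162.5 / 82.4 = 1.972087379
Raise to the power 0.8:
(V/Q)^0.8 = 1.972087379^0.8 = 1.721634365
Multiply by A:
X50 = 11.7 * 1.721634365
= 20.1431 cm


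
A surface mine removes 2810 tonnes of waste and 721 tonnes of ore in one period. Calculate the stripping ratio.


Stripping ratio = waste tonnage / ore tonnage
= 2810 / 721
= 3.8974

3.8974


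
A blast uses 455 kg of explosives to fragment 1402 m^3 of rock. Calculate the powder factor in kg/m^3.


Powder factor = explosive mass / rock volume
= 455 / 1402
= 0.3245 kg/m^3

0.3245 kg/m^3


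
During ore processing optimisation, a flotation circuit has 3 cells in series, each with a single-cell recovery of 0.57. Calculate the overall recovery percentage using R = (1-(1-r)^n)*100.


Complement of single-cell recovery:
1 - r = 1 - 0.57 = 0.43
Raise to power n:
(1 - r)^3 = 0.43^3 = 0.079507
Overall recovery:
R = (1 - 0.079507) * 100
= 92.0493%

92.0493%


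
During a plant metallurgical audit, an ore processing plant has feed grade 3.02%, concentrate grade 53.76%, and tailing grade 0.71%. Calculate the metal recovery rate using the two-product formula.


Using the two-product formula:
R = 100 * c * (f - t) / (f * (c - t))
Numerator = 100 * 53.76 * (3.02 - 0.71)
= 100 * 53.76 * 2.31
= 12418.56
Denominator = 3.02 * (53.76 - 0.71)
= 3.02 * 53.05
= 160.211
R = 12418.56 / 160.211
= 77.5138%

77.5138%


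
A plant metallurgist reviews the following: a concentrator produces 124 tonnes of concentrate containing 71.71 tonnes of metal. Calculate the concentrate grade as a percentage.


Grade = (metal in concentrate / concentrate mass) * 100
= (71.71 / 124) * 100
= 0.5783064516 * 100
= 57.8306%

57.8306%


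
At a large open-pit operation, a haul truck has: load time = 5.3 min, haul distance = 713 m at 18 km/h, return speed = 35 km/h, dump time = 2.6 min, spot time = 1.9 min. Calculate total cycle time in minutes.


Convert haul speed to m/min: 18 * 1000/60 = 300 m/min
Haul time = 713 / 300 = 2.376666667 min
Convert return speed to m/min: 35 * 1000/60 = 583.3333333 m/min
Return time = 713 / 583.3333333 = 1.222285714 min
Total cycle time:
= 5.3 + 2.376666667 + 2.6 + 1.222285714 + 1.9
= 13.399 min

13.399 min


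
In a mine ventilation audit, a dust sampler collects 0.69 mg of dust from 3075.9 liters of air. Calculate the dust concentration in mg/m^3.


0.2243 mg/m^3

Convert liters to m^3: 1 m^3 = 1000 L
Concentration = mass / volume * 1000
= 0.69 / 3075.9 * 1000
= 0.0002243245879 * 1000
= 0.2243 mg/m^3


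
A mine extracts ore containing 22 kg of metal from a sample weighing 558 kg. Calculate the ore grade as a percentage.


3.9427%

Ore grade = (metal mass / ore mass) * 100
= (22 / 558) * 100
= 0.0394265233 * 100
= 3.9427%


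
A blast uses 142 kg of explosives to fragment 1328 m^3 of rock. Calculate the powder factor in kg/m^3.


Powder factor = explosive mass / rock volume
= 142 / 1328
= 0.1069 kg/m^3

0.1069 kg/m^3


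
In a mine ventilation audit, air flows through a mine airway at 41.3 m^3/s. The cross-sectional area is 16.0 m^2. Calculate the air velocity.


Velocity = flow rate / cross-sectional area
= 41.3 / 16.0
= 2.5813 m/s

2.5813 m/s


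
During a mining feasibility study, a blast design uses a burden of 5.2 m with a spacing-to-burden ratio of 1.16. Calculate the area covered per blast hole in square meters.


First, find the spacing:
Spacing = burden * ratio = 5.2 * 1.16
= 6.032 m
Then, calculate the area:
Area = burden * spacing = 5.2 * 6.032
= 31.3664 m^2

31.3664 m^2


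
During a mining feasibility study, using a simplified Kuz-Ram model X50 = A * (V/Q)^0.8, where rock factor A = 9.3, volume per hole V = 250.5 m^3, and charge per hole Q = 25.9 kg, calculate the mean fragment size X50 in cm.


Compute V/Q:
V/Q = 250.5 / 25.9 = 9.671814672
Raise to the power 0.8:
(V/Q)^0.8 = 9.671814672^0.8 = 6.143365761
Multiply by A:
X50 = 9.3 * 6.143365761
= 57.1333 cm

57.1333 cm


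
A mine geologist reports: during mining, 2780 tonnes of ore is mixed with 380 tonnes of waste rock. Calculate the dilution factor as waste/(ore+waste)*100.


12.0253%

Total material = ore + waste
= 2780 + 380 = 3160 tonnes
Dilution = waste / total * 100
= 380 / 3160 * 100
= 0.1202531646 * 100
= 12.0253%


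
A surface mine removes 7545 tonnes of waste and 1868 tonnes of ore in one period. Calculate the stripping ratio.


4.0391

Stripping ratio = waste tonnage / ore tonnage
= 7545 / 1868
= 4.0391


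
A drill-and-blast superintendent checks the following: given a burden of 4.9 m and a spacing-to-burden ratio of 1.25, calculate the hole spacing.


Spacing = burden * ratio
= 4.9 * 1.25
= 6.125 m

6.125 m


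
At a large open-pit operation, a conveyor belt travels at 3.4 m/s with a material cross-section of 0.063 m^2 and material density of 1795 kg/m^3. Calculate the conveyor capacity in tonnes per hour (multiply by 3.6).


1384.1604 t/h

Volumetric flow = speed * area
= 3.4 * 0.063 = 0.2142 m^3/s
Mass flow = volumetric * density
= 0.2142 * 1795 = 384.489 kg/s
Convert to t/h: multiply by 3.6
Capacity = 384.489 * 3.6
= 1384.1604 t/h


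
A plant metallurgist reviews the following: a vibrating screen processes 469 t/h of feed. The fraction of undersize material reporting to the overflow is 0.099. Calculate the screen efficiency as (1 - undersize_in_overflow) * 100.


Screen efficiency = (1 - fraction of undersize in overflow) * 100
= (1 - 0.099) * 100
= 0.901 * 100
= 90.1%

90.1%


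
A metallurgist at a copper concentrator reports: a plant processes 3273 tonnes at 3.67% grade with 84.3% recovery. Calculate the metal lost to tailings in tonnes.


Total metal in feed:
= 3273 * 3.67 / 100 = 120.1191 tonnes
Metal recovered:
= 120.1191 * 84.3 / 100 = 101.2604013 tonnes
Metal lost to tailings:
= 120.1191 - 101.2604013
= 18.8587 tonnes

18.8587 tonnes


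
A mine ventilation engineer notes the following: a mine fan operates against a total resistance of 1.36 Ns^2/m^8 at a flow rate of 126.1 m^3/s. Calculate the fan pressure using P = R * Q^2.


21625.6456 Pa

Compute Q^2:
Q^2 = 126.1^2 = 15901.21
Compute pressure:
P = R * Q^2 = 1.36 * 15901.21
= 21625.6456 Pa


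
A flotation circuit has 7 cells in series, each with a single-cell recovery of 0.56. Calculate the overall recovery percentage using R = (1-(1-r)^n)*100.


99.6807%

Complement of single-cell recovery:
1 - r = 1 - 0.56 = 0.44
Raise to power n:
(1 - r)^7 = 0.44^7 = 0.003192778097
Overall recovery:
R = (1 - 0.003192778097) * 100
= 99.6807%


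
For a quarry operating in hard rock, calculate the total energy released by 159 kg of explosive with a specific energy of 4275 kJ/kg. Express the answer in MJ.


679.725 MJ

Energy = mass * specific_energy / 1000
= 159 * 4275 / 1000
= 679725 / 1000
= 679.725 MJ


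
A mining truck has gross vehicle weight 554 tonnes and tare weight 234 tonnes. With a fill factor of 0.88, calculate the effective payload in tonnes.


281.6 tonnes

Maximum payload = gross - tare
= 554 - 234 = 320 tonnes
Effective payload = max payload * fill factor
= 320 * 0.88
= 281.6 tonnes


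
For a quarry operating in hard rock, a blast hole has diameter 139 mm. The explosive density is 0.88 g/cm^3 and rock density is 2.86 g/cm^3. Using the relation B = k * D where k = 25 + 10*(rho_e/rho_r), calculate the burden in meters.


3.9027 m

First, compute k:
rho_e / rho_r = 0.88 / 2.86 = 0.3076923077
k = 25 + 10 * 0.3076923077 = 28.07692308
Then, compute burden:
B = k * D / 1000 = 28.07692308 * 139 / 1000
= 3902.692308 / 1000
= 3.9027 m


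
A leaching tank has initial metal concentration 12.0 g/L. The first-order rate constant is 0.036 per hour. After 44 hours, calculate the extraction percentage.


79.4847%

Compute the exponent:
-k * t = -0.036 * 44 = -1.584
Remaining concentration:
C = 12.0 * exp(-1.584)
= 12.0 * 0.2051528434
= 2.461834121 g/L
Extracted = 12.0 - 2.461834121 = 9.538165879 g/L
Extraction % = 9.538165879 / 12.0 * 100
= 79.4847%


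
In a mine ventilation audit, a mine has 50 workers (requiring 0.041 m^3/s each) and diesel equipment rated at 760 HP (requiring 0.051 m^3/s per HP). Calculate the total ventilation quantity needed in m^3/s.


Airflow for workers:
Q_people = 50 * 0.041 = 2.05 m^3/s
Airflow for diesel equipment:
Q_diesel = 760 * 0.051 = 38.76 m^3/s
Total ventilation:
Q_total = 2.05 + 38.76
= 40.81 m^3/s

40.81 m^3/s


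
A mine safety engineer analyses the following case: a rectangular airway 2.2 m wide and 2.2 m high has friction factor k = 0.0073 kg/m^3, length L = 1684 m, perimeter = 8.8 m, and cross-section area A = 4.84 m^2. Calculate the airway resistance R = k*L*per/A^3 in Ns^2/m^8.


0.9541 Ns^2/m^8

Compute the numerator:
k * L * per = 0.0073 * 1684 * 8.8
= 108.18016
Compute the denominator:
A^3 = 4.84^3 = 113.379904
Resistance:
R = 108.18016 / 113.379904
= 0.9541 Ns^2/m^8


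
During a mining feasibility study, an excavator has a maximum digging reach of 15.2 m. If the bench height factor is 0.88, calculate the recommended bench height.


13.376 m

Bench height = reach * factor
= 15.2 * 0.88
= 13.376 m


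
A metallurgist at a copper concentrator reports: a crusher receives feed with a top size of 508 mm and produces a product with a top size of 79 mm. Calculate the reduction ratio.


6.4304

Reduction ratio = feed size / product size
= 508 / 79
= 6.4304


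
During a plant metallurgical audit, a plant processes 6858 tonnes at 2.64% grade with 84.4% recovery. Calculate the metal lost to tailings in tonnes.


28.244 tonnes

Total metal in feed:
= 6858 * 2.64 / 100 = 181.0512 tonnes
Metal recovered:
= 181.0512 * 84.4 / 100 = 152.8072128 tonnes
Metal lost to tailings:
= 181.0512 - 152.8072128
= 28.244 tonnes


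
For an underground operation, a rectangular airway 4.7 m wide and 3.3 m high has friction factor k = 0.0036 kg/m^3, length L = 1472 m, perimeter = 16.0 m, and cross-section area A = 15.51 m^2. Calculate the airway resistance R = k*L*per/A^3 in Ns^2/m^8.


Compute the numerator:
k * L * per = 0.0036 * 1472 * 16.0
= 84.7872
Compute the denominator:
A^3 = 15.51^3 = 3731.087151
Resistance:
R = 84.7872 / 3731.087151
= 0.0227 Ns^2/m^8

0.0227 Ns^2/m^8


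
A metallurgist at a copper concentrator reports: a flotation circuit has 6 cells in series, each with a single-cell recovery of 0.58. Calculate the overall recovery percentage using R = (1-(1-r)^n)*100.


99.4511%

Complement of single-cell recovery:
1 - r = 1 - 0.58 = 0.42
Raise to power n:
(1 - r)^6 = 0.42^6 = 0.005489031744
Overall recovery:
R = (1 - 0.005489031744) * 100
= 99.4511%


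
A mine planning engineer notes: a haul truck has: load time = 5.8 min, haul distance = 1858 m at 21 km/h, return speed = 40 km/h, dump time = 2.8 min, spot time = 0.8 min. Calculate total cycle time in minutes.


17.4956 min

Convert haul speed to m/min: 21 * 1000/60 = 350 m/min
Haul time = 1858 / 350 = 5.308571429 min
Convert return speed to m/min: 40 * 1000/60 = 666.6666667 m/min
Return time = 1858 / 666.6666667 = 2.787 min
Total cycle time:
= 5.8 + 5.308571429 + 2.8 + 2.787 + 0.8
= 17.4956 min


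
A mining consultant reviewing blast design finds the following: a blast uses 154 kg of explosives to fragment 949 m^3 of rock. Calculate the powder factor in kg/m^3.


0.1623 kg/m^3

Powder factor = explosive mass / rock volume
= 154 / 949
= 0.1623 kg/m^3


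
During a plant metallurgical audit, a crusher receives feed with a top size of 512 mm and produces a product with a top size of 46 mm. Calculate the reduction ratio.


11.1304

Reduction ratio = feed size / product size
= 512 / 46
= 11.1304


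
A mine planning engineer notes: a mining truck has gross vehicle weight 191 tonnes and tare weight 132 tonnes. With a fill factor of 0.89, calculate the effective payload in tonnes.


Maximum payload = gross - tare
= 191 - 132 = 59 tonnes
Effective payload = max payload * fill factor
= 59 * 0.89
= 52.51 tonnes

52.51 tonnes


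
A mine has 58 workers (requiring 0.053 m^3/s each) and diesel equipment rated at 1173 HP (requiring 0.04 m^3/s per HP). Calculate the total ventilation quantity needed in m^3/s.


49.994 m^3/s

Airflow for workers:
Q_people = 58 * 0.053 = 3.074 m^3/s
Airflow for diesel equipment:
Q_diesel = 1173 * 0.04 = 46.92 m^3/s
Total ventilation:
Q_total = 3.074 + 46.92
= 49.994 m^3/s


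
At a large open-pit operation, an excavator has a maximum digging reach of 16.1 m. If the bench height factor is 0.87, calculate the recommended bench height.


Bench height = reach * factor
= 16.1 * 0.87
= 14.007 m

14.007 m


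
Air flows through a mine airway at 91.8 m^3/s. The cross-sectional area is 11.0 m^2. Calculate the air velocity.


Velocity = flow rate / cross-sectional area
= 91.8 / 11.0
= 8.3455 m/s

8.3455 m/s


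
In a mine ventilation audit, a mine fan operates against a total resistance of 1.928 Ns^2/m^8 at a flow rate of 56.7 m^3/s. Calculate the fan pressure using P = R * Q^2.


6198.3079 Pa

Compute Q^2:
Q^2 = 56.7^2 = 3214.89
Compute pressure:
P = R * Q^2 = 1.928 * 3214.89
= 6198.3079 Pa
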